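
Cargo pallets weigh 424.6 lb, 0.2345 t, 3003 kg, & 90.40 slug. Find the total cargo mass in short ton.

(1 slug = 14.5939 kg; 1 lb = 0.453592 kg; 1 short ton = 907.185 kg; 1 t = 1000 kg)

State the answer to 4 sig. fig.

5.235 short ton

424.6 lb × 0.453592 = 192.595 kg
0.2345 t × 1000 = 234.5 kg
3003 kg (already kg)
90.40 slug × 14.5939 = 1319.29 kg
Combined: 192.595 + 234.5 + 3003 + 1319.29 = 4749.38 kg
In short ton: 4749.38 / 907.185 = 5.23529 short ton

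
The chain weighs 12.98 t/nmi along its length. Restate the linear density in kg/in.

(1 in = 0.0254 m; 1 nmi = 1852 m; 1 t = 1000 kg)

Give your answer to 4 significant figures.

12.98 t/nmi × 1000 kg/t ÷ 1852 m/nmi = 7.00864 kg/m
7.00864 kg/m × 0.0254 m/in = 0.178019 kg/in

0.1780 kg/in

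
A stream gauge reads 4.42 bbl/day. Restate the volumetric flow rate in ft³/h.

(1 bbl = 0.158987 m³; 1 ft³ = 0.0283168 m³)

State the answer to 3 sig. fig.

1.03 ft³/h

4.42 bbl/day × 0.158987 m³/bbl ÷ 86400 s/day = 8.13336×10⁻⁶ m³/s
8.13336×10⁻⁶ m³/s ÷ 0.0283168 m³/ft³ × 3600 s/h = 1.03402 ft³/h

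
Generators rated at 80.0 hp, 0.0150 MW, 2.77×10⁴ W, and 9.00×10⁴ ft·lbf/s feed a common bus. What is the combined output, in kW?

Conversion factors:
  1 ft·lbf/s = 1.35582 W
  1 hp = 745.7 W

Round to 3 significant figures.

224 kW

80.0 hp × 745.7 → 59656 W
0.0150 MW × 1000000 → 15000 W
2.77×10⁴ W (already W)
9.00×10⁴ ft·lbf/s × 1.35582 → 122024 W
Sum: 59656 + 15000 + 27700 + 122024 = 224380 W
In kW: 224380 / 1000 = 224.38 kW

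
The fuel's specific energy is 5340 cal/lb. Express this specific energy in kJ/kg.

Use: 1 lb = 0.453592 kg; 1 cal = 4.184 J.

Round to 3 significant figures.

5340 cal/lb × 4.184 J/cal ÷ 0.453592 kg/lb = 49257 J/kg
49257 J/kg ÷ 1000 J/kJ = 49.257 kJ/kg

49.3 kJ/kg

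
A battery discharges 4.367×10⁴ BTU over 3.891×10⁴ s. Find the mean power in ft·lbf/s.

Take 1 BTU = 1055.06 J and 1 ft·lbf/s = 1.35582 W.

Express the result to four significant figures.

873.4 ft·lbf/s

4.367×10⁴ BTU × 1055.06 = 4.60745×10⁷ J
P = E / t = 4.60745×10⁷ J / 38910 s = 1184.13 W
1184.13 W ÷ (1.35582 W/ft·lbf/s) = 873.368 ft·lbf/s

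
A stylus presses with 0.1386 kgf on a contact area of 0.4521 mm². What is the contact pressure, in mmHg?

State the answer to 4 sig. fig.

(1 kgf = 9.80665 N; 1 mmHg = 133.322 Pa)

2.255×10⁴ mmHg

0.1386 kgf × 9.80665 → 1.3592 N
0.4521 mm² × 10⁻⁶ → 4.521×10⁻⁷ m²
P = F / A = 1.3592 N / 4.521×10⁻⁷ m² = 3.00641×10⁶ Pa
3.00641×10⁶ Pa ÷ (133.322 Pa/mmHg) = 22550 mmHg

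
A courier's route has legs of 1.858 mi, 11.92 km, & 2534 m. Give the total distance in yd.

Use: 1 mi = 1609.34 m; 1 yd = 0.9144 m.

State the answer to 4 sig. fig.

1.858 mi × 1609.34 → 2990.15 m
11.92 km × 1000 → 11920 m
2534 m (already m)
Total: 2990.15 + 11920 + 2534 = 17444.2 m
In yd: 17444.2 / 0.9144 = 19077.2 yd

1.908×10⁴ yd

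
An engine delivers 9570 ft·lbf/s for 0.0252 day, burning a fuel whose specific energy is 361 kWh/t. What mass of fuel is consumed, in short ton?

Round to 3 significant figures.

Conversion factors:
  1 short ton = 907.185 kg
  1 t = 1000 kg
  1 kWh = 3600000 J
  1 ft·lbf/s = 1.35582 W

9570 ft·lbf/s → 12975.2 W
0.0252 day → 2177.28 s
E = P × t = 12975.2 × 2177.28 = 2.82506×10⁷ J
361 kWh/t → 1.2996×10⁶ J/kg
m = E / e_s = 2.82506×10⁷ / 1.2996×10⁶ = 21.7379 kg
In short ton: 21.7379 / 907.185 = 0.0239619 short ton

0.0240 short ton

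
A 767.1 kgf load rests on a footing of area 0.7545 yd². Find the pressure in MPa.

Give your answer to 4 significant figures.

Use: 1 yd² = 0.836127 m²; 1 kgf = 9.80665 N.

767.1 kgf × 9.80665 = 7522.68 N
0.7545 yd² × 0.836127 = 0.630858 m²
P = F / A = 7522.68 N / 0.630858 m² = 11924.5 Pa
11924.5 Pa ÷ (1000000 Pa/MPa) = 0.0119245 MPa

0.01192 MPa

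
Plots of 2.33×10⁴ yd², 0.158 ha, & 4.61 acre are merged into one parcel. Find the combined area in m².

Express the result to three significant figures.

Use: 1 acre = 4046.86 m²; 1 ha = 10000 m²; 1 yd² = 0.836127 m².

2.33×10⁴ yd² × 0.836127 = 19481.8 m²
0.158 ha × 10000 = 1580 m²
4.61 acre × 4046.86 = 18656 m²
Sum: 19481.8 + 1580 + 18656 = 39717.8 m²

3.97×10⁴ m²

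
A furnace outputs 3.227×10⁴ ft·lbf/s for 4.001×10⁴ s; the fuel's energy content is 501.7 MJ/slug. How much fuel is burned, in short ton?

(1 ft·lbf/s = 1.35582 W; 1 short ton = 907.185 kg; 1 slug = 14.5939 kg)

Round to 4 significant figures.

0.05613 short ton

3.227×10⁴ ft·lbf/s → 43752.3 W
E = P × t = 43752.3 × 40010 = 1.75053×10⁹ J
501.7 MJ/slug → 3.43774×10⁷ J/kg
m = E / e_s = 1.75053×10⁹ / 3.43774×10⁷ = 50.921 kg
In short ton: 50.921 / 907.185 = 0.0561308 short ton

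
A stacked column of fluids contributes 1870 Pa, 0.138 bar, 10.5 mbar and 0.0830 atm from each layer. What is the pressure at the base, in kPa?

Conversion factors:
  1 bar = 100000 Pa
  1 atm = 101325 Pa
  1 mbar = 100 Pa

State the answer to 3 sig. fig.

25.1 kPa

1870 Pa (already Pa)
0.138 bar × 100000 → 13800 Pa
10.5 mbar × 100 → 1050 Pa
0.0830 atm × 101325 → 8409.98 Pa
Combined: 1870 + 13800 + 1050 + 8409.98 = 25130 Pa
In kPa: 25130 / 1000 = 25.13 kPa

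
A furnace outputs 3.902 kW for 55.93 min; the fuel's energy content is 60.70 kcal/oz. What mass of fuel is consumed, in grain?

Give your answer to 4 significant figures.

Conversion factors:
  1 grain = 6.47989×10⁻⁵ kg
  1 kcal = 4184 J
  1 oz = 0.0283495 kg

3.902 kW → 3902 W
55.93 min → 3355.8 s
E = P × t = 3902 × 3355.8 = 1.30943×10⁷ J
60.70 kcal/oz → 8.95849×10⁶ J/kg
m = E / e_s = 1.30943×10⁷ / 8.95849×10⁶ = 1.46166 kg
In grain: 1.46166 / 6.47989×10⁻⁵ = 22556.9 grain

2.256×10⁴ grain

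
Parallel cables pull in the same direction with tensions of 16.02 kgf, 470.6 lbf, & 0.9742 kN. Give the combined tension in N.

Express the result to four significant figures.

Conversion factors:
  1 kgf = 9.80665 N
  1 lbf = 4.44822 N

16.02 kgf × 9.80665 = 157.103 N
470.6 lbf × 4.44822 = 2093.33 N
0.9742 kN × 1000 = 974.2 N
Combined: 157.103 + 2093.33 + 974.2 = 3224.63 N

3225 N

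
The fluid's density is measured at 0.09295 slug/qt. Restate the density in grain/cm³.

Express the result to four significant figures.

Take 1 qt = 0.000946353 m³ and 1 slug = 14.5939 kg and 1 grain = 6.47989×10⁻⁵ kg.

0.09295 slug/qt × 14.5939 kg/slug ÷ 0.000946353 m³/qt = 1433.4 kg/m³
1433.4 kg/m³ ÷ 6.47989×10⁻⁵ kg/grain × 10⁻⁶ m³/cm³ = 22.1207 grain/cm³

22.12 grain/cm³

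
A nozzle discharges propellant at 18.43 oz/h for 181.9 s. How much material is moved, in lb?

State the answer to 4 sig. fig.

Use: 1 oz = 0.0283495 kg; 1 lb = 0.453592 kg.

18.43 oz/h → 1.45134×10⁻⁴ kg/s
m = ṁ × t = 1.45134×10⁻⁴ × 181.9 = 0.0263999 kg
In lb: 0.0263999 / 0.453592 = 0.0582019 lb

0.05820 lb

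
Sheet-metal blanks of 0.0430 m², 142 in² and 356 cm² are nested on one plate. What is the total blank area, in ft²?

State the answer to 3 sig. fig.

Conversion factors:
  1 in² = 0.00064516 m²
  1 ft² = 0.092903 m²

0.0430 m² (already m²)
142 in² × 0.00064516 = 0.0916127 m²
356 cm² × 0.0001 = 0.0356 m²
Sum: 0.043 + 0.0916127 + 0.0356 = 0.170213 m²
In ft²: 0.170213 / 0.092903 = 1.83216 ft²

1.83 ft²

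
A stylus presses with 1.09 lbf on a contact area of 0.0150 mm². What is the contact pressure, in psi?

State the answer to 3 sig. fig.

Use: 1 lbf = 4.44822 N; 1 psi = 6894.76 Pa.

4.69×10⁴ psi

1.09 lbf × 4.44822 = 4.84856 N
0.0150 mm² × 10⁻⁶ = 1.5×10⁻⁸ m²
P = F / A = 4.84856 N / 1.5×10⁻⁸ m² = 3.23237×10⁸ Pa
3.23237×10⁸ Pa ÷ (6894.76 Pa/psi) = 46881.5 psi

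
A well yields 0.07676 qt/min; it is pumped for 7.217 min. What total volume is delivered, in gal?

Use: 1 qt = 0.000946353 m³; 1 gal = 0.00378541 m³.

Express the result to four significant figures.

0.07676 qt/min → 1.2107×10⁻⁶ m³/s
7.217 min → 433.02 s
V = Q × t = 1.2107×10⁻⁶ × 433.02 = 5.24257×10⁻⁴ m³
In gal: 5.24257×10⁻⁴ / 0.00378541 = 0.138494 gal

0.1385 gal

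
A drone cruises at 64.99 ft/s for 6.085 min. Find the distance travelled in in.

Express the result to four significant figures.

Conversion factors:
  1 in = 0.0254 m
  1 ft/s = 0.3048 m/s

64.99 ft/s × 0.3048 = 19.809 m/s
6.085 min × 60 = 365.1 s
d = v × t = 19.809 m/s × 365.1 s = 7232.27 m
7232.27 m ÷ (0.0254 m/in) = 284735 in

2.847×10⁵ in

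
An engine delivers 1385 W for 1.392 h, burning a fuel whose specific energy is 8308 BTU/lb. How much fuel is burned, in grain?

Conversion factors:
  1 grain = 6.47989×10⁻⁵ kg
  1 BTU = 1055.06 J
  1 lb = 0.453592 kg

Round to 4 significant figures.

1.392 h → 5011.2 s
E = P × t = 1385 × 5011.2 = 6.94051×10⁶ J
8308 BTU/lb → 1.93245×10⁷ J/kg
m = E / e_s = 6.94051×10⁶ / 1.93245×10⁷ = 0.359156 kg
In grain: 0.359156 / 6.47989×10⁻⁵ = 5542.62 grain

5543 grain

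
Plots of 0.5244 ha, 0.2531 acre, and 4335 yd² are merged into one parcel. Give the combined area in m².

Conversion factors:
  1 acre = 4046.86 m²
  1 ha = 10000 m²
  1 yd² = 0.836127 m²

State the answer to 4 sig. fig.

0.5244 ha × 10000 → 5244 m²
0.2531 acre × 4046.86 → 1024.26 m²
4335 yd² × 0.836127 → 3624.61 m²
Total: 5244 + 1024.26 + 3624.61 = 9892.87 m²

9893 m²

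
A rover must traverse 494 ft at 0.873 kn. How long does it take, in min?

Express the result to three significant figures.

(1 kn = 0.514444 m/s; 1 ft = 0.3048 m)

5.59 min

494 ft × 0.3048 = 150.571 m
0.873 kn × 0.514444 = 0.44911 m/s
t = d / v = 150.571 m / 0.44911 m/s = 335.265 s
335.265 s ÷ (60 s/min) = 5.58775 min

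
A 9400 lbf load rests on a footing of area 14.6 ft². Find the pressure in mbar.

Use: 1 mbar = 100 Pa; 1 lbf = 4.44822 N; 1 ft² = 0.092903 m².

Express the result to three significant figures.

308 mbar

9400 lbf × 4.44822 → 41813.3 N
14.6 ft² × 0.092903 → 1.35638 m²
P = F / A = 41813.3 N / 1.35638 m² = 30827.1 Pa
30827.1 Pa ÷ (100 Pa/mbar) = 308.271 mbar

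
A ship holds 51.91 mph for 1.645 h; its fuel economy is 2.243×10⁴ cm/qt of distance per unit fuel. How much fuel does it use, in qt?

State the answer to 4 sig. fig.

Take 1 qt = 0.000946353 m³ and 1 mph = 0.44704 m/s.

612.7 qt

51.91 mph → 23.2058 m/s
1.645 h → 5922 s
d = v × t = 23.2058 × 5922 = 137425 m
2.243×10⁴ cm/qt → 237015 m/m³
V = d / (distance per unit fuel) = 137425 / 237015 = 0.579816 m³
In qt: 0.579816 / 0.000946353 = 612.685 qt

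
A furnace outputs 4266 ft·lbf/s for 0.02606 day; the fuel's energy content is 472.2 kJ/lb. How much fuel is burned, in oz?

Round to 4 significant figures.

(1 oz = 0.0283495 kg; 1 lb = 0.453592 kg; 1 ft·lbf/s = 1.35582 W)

4266 ft·lbf/s → 5783.93 W
0.02606 day → 2251.58 s
E = P × t = 5783.93 × 2251.58 = 1.3023×10⁷ J
472.2 kJ/lb → 1.04102×10⁶ J/kg
m = E / e_s = 1.3023×10⁷ / 1.04102×10⁶ = 12.5098 kg
In oz: 12.5098 / 0.0283495 = 441.271 oz

441.3 oz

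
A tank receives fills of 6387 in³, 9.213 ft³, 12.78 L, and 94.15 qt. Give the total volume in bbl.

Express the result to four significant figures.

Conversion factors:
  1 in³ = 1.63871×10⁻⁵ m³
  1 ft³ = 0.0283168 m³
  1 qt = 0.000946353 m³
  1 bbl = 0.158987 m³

2.940 bbl

6387 in³ × 1.63871×10⁻⁵ = 0.104664 m³
9.213 ft³ × 0.0283168 = 0.260883 m³
12.78 L × 0.001 = 0.01278 m³
94.15 qt × 0.000946353 = 0.0890991 m³
Total: 0.104664 + 0.260883 + 0.01278 + 0.0890991 = 0.467426 m³
In bbl: 0.467426 / 0.158987 = 2.94003 bbl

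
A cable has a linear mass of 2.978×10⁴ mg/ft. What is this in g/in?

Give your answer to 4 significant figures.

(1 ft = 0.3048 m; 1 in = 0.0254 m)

2.978×10⁴ mg/ft × 10⁻⁶ kg/mg ÷ 0.3048 m/ft = 0.0977034 kg/m
0.0977034 kg/m ÷ 0.001 kg/g × 0.0254 m/in = 2.48167 g/in

2.482 g/in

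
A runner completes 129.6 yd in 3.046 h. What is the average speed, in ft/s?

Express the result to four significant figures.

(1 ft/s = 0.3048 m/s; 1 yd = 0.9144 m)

0.03546 ft/s

129.6 yd × 0.9144 = 118.506 m
3.046 h × 3600 = 10965.6 s
v = d / t = 118.506 m / 10965.6 s = 0.0108071 m/s
0.0108071 m/s ÷ (0.3048 m/s/ft/s) = 0.0354564 ft/s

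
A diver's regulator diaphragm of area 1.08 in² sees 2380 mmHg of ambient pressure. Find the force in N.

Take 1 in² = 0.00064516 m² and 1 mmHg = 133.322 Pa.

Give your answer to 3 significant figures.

221 N

2380 mmHg × 133.322 = 317306 Pa
1.08 in² × 0.00064516 = 6.96773×10⁻⁴ m²
F = P × A = 317306 Pa × 6.96773×10⁻⁴ m² = 221.09 N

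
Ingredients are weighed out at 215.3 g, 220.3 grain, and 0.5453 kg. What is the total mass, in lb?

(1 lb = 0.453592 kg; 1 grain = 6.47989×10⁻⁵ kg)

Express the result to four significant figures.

215.3 g × 0.001 = 0.2153 kg
220.3 grain × 6.47989×10⁻⁵ = 0.0142752 kg
0.5453 kg (already kg)
Combined: 0.2153 + 0.0142752 + 0.5453 = 0.774875 kg
In lb: 0.774875 / 0.453592 = 1.70831 lb

1.708 lb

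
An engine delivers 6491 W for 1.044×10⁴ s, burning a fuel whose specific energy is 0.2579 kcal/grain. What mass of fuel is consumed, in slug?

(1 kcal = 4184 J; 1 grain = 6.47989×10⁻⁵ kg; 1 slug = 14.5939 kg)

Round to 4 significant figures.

E = P × t = 6491 × 10440 = 6.7766×10⁷ J
0.2579 kcal/grain → 1.66523×10⁷ J/kg
m = E / e_s = 6.7766×10⁷ / 1.66523×10⁷ = 4.06947 kg
In slug: 4.06947 / 14.5939 = 0.278847 slug

0.2788 slug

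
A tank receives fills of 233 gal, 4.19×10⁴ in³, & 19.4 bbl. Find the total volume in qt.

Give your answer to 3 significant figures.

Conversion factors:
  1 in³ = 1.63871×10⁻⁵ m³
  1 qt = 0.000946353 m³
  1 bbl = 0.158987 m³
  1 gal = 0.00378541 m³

233 gal × 0.00378541 = 0.882001 m³
4.19×10⁴ in³ × 1.63871×10⁻⁵ = 0.686619 m³
19.4 bbl × 0.158987 = 3.08435 m³
Sum: 0.882001 + 0.686619 + 3.08435 = 4.65297 m³
In qt: 4.65297 / 0.000946353 = 4916.74 qt

4920 qt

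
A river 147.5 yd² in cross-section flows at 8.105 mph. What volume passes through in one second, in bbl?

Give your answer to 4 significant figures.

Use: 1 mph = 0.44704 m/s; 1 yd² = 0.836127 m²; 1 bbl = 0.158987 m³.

8.105 mph × 0.44704 → 3.62326 m/s
147.5 yd² × 0.836127 → 123.329 m²
V = v × A × t = 3.62326 m/s × 123.329 m² × 1 s = 446.853 m³
446.853 m³ ÷ (0.158987 m³/bbl) = 2810.63 bbl

2811 bbl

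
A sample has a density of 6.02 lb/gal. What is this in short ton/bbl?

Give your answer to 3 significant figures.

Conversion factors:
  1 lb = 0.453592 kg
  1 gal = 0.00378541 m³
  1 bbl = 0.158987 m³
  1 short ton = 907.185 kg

0.126 short ton/bbl

6.02 lb/gal × 0.453592 kg/lb ÷ 0.00378541 m³/gal = 721.355 kg/m³
721.355 kg/m³ ÷ 907.185 kg/short ton × 0.158987 m³/bbl = 0.12642 short ton/bbl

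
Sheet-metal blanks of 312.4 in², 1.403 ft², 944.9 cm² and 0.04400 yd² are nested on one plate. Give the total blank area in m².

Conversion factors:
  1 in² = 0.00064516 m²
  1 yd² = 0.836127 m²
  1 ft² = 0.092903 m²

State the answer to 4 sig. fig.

0.4632 m²

312.4 in² × 0.00064516 → 0.201548 m²
1.403 ft² × 0.092903 → 0.130343 m²
944.9 cm² × 0.0001 → 0.09449 m²
0.04400 yd² × 0.836127 → 0.0367896 m²
Total: 0.201548 + 0.130343 + 0.09449 + 0.0367896 = 0.463171 m²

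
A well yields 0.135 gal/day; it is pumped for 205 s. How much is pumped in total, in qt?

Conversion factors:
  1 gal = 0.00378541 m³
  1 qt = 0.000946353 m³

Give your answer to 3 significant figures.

0.135 gal/day → 5.9147×10⁻⁹ m³/s
V = Q × t = 5.9147×10⁻⁹ × 205 = 1.21251×10⁻⁶ m³
In qt: 1.21251×10⁻⁶ / 0.000946353 = 0.00128124 qt

0.00128 qt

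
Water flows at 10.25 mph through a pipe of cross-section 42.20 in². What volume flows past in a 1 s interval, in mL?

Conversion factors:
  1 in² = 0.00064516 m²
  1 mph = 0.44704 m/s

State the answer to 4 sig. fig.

1.248×10⁵ mL

10.25 mph × 0.44704 = 4.58216 m/s
42.20 in² × 0.00064516 = 0.0272258 m²
V = v × A × t = 4.58216 m/s × 0.0272258 m² × 1 s = 0.124753 m³
0.124753 m³ ÷ (10⁻⁶ m³/mL) = 124753 mL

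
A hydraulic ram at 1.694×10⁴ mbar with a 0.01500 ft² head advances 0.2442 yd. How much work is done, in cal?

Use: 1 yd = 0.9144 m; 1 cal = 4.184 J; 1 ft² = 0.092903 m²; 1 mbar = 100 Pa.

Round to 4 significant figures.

126.0 cal

1.694×10⁴ mbar → 1.694×10⁶ Pa
0.01500 ft² → 0.00139354 m²
F = P × A = 1.694×10⁶ × 0.00139354 = 2360.66 N
0.2442 yd → 0.223296 m
W = F × d = 2360.66 × 0.223296 = 527.126 J
In cal: 527.126 / 4.184 = 125.986 cal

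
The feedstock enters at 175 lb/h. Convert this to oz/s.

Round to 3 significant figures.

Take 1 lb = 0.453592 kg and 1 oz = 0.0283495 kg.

0.778 oz/s

175 lb/h × 0.453592 kg/lb ÷ 3600 s/h = 0.0220496 kg/s
0.0220496 kg/s ÷ 0.0283495 kg/oz = 0.777777 oz/s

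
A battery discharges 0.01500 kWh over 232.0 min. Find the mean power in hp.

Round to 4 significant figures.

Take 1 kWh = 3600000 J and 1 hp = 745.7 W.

0.005202 hp

0.01500 kWh × 3600000 = 54000 J
232.0 min × 60 = 13920 s
P = E / t = 54000 J / 13920 s = 3.87931 W
3.87931 W ÷ (745.7 W/hp) = 0.00520224 hp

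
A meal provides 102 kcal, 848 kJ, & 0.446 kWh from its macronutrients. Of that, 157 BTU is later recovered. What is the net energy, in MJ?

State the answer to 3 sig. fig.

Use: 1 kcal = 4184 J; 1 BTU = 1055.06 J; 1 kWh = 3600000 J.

102 kcal × 4184 = 426768 J
848 kJ × 1000 = 848000 J
0.446 kWh × 3600000 = 1.6056×10⁶ J
157 BTU × 1055.06 = 165644 J
Net: 426768 + 848000 + 1.6056×10⁶ − 165644 = 2.71472×10⁶ J
In MJ: 2.71472×10⁶ / 1000000 = 2.71472 MJ

2.71 MJ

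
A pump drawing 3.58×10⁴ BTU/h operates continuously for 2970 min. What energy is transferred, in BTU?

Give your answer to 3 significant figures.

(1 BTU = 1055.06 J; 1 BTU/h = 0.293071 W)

3.58×10⁴ BTU/h × 0.293071 → 10491.9 W
2970 min × 60 → 178200 s
E = P × t = 10491.9 W × 178200 s = 1.86966×10⁹ J
1.86966×10⁹ J ÷ (1055.06 J/BTU) = 1.77209×10⁶ BTU

1.77×10⁶ BTU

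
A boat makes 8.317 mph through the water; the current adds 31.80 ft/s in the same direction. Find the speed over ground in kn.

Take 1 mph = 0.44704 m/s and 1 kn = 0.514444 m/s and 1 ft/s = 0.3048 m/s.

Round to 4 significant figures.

26.07 kn

8.317 mph × 0.44704 = 3.71803 m/s
31.80 ft/s × 0.3048 = 9.69264 m/s
Sum: 3.71803 + 9.69264 = 13.4107 m/s
In kn: 13.4107 / 0.514444 = 26.0683 kn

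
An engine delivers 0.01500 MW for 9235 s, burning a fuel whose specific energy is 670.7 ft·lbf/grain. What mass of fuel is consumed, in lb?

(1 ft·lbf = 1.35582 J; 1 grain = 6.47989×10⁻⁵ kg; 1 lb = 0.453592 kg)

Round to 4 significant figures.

0.01500 MW → 15000 W
E = P × t = 15000 × 9235 = 1.38525×10⁸ J
670.7 ft·lbf/grain → 1.40334×10⁷ J/kg
m = E / e_s = 1.38525×10⁸ / 1.40334×10⁷ = 9.87109 kg
In lb: 9.87109 / 0.453592 = 21.762 lb

21.76 lb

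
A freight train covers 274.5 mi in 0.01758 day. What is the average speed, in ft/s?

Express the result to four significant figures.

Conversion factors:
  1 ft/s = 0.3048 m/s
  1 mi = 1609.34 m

954.2 ft/s

274.5 mi × 1609.34 = 441764 m
0.01758 day × 86400 = 1518.91 s
v = d / t = 441764 m / 1518.91 s = 290.843 m/s
290.843 m/s ÷ (0.3048 m/s/ft/s) = 954.209 ft/s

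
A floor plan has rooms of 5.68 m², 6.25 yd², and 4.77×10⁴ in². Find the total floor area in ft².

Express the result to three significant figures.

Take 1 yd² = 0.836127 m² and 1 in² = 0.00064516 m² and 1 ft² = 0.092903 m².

5.68 m² (already m²)
6.25 yd² × 0.836127 = 5.22579 m²
4.77×10⁴ in² × 0.00064516 = 30.7741 m²
Sum: 5.68 + 5.22579 + 30.7741 = 41.6799 m²
In ft²: 41.6799 / 0.092903 = 448.639 ft²

449 ft²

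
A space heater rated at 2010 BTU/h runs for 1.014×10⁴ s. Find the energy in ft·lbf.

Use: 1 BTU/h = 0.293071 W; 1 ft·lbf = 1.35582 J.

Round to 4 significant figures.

4.406×10⁶ ft·lbf

2010 BTU/h × 0.293071 = 589.073 W
E = P × t = 589.073 W × 10140 s = 5.9732×10⁶ J
5.9732×10⁶ J ÷ (1.35582 J/ft·lbf) = 4.4056×10⁶ ft·lbf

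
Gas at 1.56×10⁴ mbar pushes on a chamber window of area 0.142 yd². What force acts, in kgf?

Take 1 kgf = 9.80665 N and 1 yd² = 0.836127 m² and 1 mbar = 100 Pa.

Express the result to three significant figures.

1.56×10⁴ mbar × 100 → 1.56×10⁶ Pa
0.142 yd² × 0.836127 → 0.11873 m²
F = P × A = 1.56×10⁶ Pa × 0.11873 m² = 185219 N
185219 N ÷ (9.80665 N/kgf) = 18887.1 kgf

1.89×10⁴ kgf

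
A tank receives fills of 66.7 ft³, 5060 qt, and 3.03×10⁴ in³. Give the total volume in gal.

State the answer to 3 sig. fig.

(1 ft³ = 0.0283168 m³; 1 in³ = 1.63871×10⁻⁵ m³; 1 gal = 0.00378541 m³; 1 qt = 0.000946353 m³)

1900 gal

66.7 ft³ × 0.0283168 = 1.88873 m³
5060 qt × 0.000946353 = 4.78855 m³
3.03×10⁴ in³ × 1.63871×10⁻⁵ = 0.496529 m³
Combined: 1.88873 + 4.78855 + 0.496529 = 7.17381 m³
In gal: 7.17381 / 0.00378541 = 1895.12 gal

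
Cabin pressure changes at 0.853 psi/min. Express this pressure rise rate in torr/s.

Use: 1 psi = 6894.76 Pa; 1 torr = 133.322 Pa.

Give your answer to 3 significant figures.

0.853 psi/min × 6894.76 Pa/psi ÷ 60 s/min = 98.0205 Pa/s
98.0205 Pa/s ÷ 133.322 Pa/torr = 0.735216 torr/s

0.735 torr/s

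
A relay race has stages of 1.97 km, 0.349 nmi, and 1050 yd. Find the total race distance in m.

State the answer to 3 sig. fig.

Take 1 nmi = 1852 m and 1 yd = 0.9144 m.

3580 m

1.97 km × 1000 = 1970 m
0.349 nmi × 1852 = 646.348 m
1050 yd × 0.9144 = 960.12 m
Total: 1970 + 646.348 + 960.12 = 3576.47 m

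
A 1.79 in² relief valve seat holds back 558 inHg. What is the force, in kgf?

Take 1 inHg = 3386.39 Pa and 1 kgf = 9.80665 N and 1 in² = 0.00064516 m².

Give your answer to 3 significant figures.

223 kgf

558 inHg × 3386.39 → 1.88961×10⁶ Pa
1.79 in² × 0.00064516 → 0.00115484 m²
F = P × A = 1.88961×10⁶ Pa × 0.00115484 m² = 2182.2 N
2182.2 N ÷ (9.80665 N/kgf) = 222.522 kgf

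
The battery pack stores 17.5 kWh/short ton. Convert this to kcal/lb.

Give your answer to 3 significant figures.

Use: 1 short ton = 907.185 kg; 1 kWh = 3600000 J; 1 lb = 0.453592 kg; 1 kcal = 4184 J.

7.53 kcal/lb

17.5 kWh/short ton × 3600000 J/kWh ÷ 907.185 kg/short ton = 69445.6 J/kg
69445.6 J/kg ÷ 4184 J/kcal × 0.453592 kg/lb = 7.52867 kcal/lb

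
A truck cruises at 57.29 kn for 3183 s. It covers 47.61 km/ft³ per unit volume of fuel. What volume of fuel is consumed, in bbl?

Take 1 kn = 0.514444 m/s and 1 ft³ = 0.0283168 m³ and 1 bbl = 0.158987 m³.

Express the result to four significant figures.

57.29 kn → 29.4725 m/s
d = v × t = 29.4725 × 3183 = 93811 m
47.61 km/ft³ → 1.68133×10⁶ m/m³
V = d / (distance per unit fuel) = 93811 / 1.68133×10⁶ = 0.0557957 m³
In bbl: 0.0557957 / 0.158987 = 0.350945 bbl

0.3509 bbl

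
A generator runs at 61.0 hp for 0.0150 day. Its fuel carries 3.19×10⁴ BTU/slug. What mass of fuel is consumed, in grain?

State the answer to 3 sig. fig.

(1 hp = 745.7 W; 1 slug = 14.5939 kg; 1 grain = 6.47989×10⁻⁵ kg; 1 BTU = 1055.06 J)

3.94×10⁵ grain

61.0 hp → 45487.7 W
0.0150 day → 1296 s
E = P × t = 45487.7 × 1296 = 5.89521×10⁷ J
3.19×10⁴ BTU/slug → 2.3062×10⁶ J/kg
m = E / e_s = 5.89521×10⁷ / 2.3062×10⁶ = 25.5624 kg
In grain: 25.5624 / 6.47989×10⁻⁵ = 394488 grain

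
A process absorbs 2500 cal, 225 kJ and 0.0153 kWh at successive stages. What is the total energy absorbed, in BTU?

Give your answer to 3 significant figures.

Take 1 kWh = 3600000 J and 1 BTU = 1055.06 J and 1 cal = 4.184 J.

275 BTU

2500 cal × 4.184 = 10460 J
225 kJ × 1000 = 225000 J
0.0153 kWh × 3600000 = 55080 J
Total: 10460 + 225000 + 55080 = 290540 J
In BTU: 290540 / 1055.06 = 275.378 BTU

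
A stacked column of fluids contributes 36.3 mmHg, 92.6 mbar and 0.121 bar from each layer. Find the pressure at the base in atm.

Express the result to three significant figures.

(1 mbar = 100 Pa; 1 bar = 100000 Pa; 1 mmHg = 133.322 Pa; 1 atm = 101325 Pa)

0.259 atm

36.3 mmHg × 133.322 = 4839.59 Pa
92.6 mbar × 100 = 9260 Pa
0.121 bar × 100000 = 12100 Pa
Sum: 4839.59 + 9260 + 12100 = 26199.6 Pa
In atm: 26199.6 / 101325 = 0.25857 atm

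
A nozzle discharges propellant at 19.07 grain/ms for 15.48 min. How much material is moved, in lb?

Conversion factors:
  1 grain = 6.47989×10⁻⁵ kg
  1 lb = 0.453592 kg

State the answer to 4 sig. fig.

2530 lb

19.07 grain/ms → 1.23572 kg/s
15.48 min → 928.8 s
m = ṁ × t = 1.23572 × 928.8 = 1147.74 kg
In lb: 1147.74 / 0.453592 = 2530.34 lb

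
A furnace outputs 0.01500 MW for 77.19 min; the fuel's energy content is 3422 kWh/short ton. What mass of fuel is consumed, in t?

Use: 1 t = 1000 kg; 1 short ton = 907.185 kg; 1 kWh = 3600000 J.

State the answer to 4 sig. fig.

0.005116 t

0.01500 MW → 15000 W
77.19 min → 4631.4 s
E = P × t = 15000 × 4631.4 = 6.9471×10⁷ J
3422 kWh/short ton → 1.35796×10⁷ J/kg
m = E / e_s = 6.9471×10⁷ / 1.35796×10⁷ = 5.11584 kg
In t: 5.11584 / 1000 = 0.00511584 t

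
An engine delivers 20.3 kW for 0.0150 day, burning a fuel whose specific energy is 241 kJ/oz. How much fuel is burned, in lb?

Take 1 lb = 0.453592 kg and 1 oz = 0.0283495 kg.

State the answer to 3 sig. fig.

6.82 lb

20.3 kW → 20300 W
0.0150 day → 1296 s
E = P × t = 20300 × 1296 = 2.63088×10⁷ J
241 kJ/oz → 8.50103×10⁶ J/kg
m = E / e_s = 2.63088×10⁷ / 8.50103×10⁶ = 3.09478 kg
In lb: 3.09478 / 0.453592 = 6.82283 lb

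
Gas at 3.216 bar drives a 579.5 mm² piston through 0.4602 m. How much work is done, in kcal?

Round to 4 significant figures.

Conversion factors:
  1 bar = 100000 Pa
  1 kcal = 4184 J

3.216 bar → 321600 Pa
579.5 mm² → 5.795×10⁻⁴ m²
F = P × A = 321600 × 5.795×10⁻⁴ = 186.367 N
W = F × d = 186.367 × 0.4602 = 85.7661 J
In kcal: 85.7661 / 4184 = 0.0204986 kcal

0.02050 kcal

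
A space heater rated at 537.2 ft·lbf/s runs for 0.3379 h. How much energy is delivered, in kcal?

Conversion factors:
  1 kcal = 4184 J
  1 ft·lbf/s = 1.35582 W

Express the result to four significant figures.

537.2 ft·lbf/s × 1.35582 → 728.347 W
0.3379 h × 3600 → 1216.44 s
E = P × t = 728.347 W × 1216.44 s = 885990 J
885990 J ÷ (4184 J/kcal) = 211.757 kcal

211.8 kcal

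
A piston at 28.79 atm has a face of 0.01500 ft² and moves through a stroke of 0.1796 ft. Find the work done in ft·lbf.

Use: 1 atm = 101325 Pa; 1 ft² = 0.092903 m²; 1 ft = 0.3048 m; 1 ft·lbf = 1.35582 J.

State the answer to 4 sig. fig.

164.1 ft·lbf

28.79 atm → 2.91715×10⁶ Pa
0.01500 ft² → 0.00139354 m²
F = P × A = 2.91715×10⁶ × 0.00139354 = 4065.17 N
0.1796 ft → 0.0547421 m
W = F × d = 4065.17 × 0.0547421 = 222.536 J
In ft·lbf: 222.536 / 1.35582 = 164.134 ft·lbf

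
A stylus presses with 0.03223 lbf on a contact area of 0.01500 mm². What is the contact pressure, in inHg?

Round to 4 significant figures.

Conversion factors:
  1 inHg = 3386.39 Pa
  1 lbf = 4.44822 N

2822 inHg

0.03223 lbf × 4.44822 → 0.143366 N
0.01500 mm² × 10⁻⁶ → 1.5×10⁻⁸ m²
P = F / A = 0.143366 N / 1.5×10⁻⁸ m² = 9.55773×10⁶ Pa
9.55773×10⁶ Pa ÷ (3386.39 Pa/inHg) = 2822.39 inHg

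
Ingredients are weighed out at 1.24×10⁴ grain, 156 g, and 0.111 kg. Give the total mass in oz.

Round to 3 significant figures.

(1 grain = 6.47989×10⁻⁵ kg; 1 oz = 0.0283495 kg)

37.8 oz

1.24×10⁴ grain × 6.47989×10⁻⁵ = 0.803506 kg
156 g × 0.001 = 0.156 kg
0.111 kg (already kg)
Sum: 0.803506 + 0.156 + 0.111 = 1.07051 kg
In oz: 1.07051 / 0.0283495 = 37.7612 oz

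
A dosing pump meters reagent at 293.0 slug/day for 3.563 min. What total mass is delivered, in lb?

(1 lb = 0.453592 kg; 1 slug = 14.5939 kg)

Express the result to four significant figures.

23.33 lb

293.0 slug/day → 0.0494909 kg/s
3.563 min → 213.78 s
m = ṁ × t = 0.0494909 × 213.78 = 10.5802 kg
In lb: 10.5802 / 0.453592 = 23.3254 lb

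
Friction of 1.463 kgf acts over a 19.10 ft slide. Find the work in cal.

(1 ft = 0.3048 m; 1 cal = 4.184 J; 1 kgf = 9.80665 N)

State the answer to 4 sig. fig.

1.463 kgf × 9.80665 = 14.3471 N
19.10 ft × 0.3048 = 5.82168 m
W = F × d = 14.3471 N × 5.82168 m = 83.5242 J
83.5242 J ÷ (4.184 J/cal) = 19.9628 cal

19.96 cal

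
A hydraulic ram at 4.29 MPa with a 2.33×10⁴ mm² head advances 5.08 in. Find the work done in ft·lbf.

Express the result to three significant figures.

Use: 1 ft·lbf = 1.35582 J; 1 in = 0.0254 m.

4.29 MPa → 4.29×10⁶ Pa
2.33×10⁴ mm² → 0.0233 m²
F = P × A = 4.29×10⁶ × 0.0233 = 99957 N
5.08 in → 0.129032 m
W = F × d = 99957 × 0.129032 = 12897.7 J
In ft·lbf: 12897.7 / 1.35582 = 9512.84 ft·lbf

9510 ft·lbf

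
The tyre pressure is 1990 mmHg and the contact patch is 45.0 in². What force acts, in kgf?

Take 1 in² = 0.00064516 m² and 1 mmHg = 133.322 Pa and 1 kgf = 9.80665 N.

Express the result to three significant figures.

785 kgf

1990 mmHg × 133.322 = 265311 Pa
45.0 in² × 0.00064516 = 0.0290322 m²
F = P × A = 265311 Pa × 0.0290322 m² = 7702.56 N
7702.56 N ÷ (9.80665 N/kgf) = 785.443 kgf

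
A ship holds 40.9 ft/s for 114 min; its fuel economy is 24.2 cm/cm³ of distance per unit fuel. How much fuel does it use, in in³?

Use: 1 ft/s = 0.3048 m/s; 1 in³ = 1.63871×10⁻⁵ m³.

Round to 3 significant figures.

40.9 ft/s → 12.4663 m/s
114 min → 6840 s
d = v × t = 12.4663 × 6840 = 85269.5 m
24.2 cm/cm³ → 242000 m/m³
V = d / (distance per unit fuel) = 85269.5 / 242000 = 0.352353 m³
In in³: 0.352353 / 1.63871×10⁻⁵ = 21501.9 in³

2.15×10⁴ in³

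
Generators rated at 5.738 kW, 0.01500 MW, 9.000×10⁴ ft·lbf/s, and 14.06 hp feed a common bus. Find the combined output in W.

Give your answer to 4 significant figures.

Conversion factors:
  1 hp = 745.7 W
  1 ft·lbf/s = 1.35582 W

5.738 kW × 1000 = 5738 W
0.01500 MW × 1000000 = 15000 W
9.000×10⁴ ft·lbf/s × 1.35582 = 122024 W
14.06 hp × 745.7 = 10484.5 W
Total: 5738 + 15000 + 122024 + 10484.5 = 153246 W

1.532×10⁵ W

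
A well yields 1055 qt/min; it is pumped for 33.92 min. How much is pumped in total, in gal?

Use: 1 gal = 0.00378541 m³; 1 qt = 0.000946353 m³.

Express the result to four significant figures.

1055 qt/min → 0.01664 m³/s
33.92 min → 2035.2 s
V = Q × t = 0.01664 × 2035.2 = 33.8657 m³
In gal: 33.8657 / 0.00378541 = 8946.38 gal

8946 gal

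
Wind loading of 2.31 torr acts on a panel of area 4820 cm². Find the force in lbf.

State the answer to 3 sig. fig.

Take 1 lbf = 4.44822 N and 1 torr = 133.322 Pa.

2.31 torr × 133.322 = 307.974 Pa
4820 cm² × 0.0001 = 0.482 m²
F = P × A = 307.974 Pa × 0.482 m² = 148.443 N
148.443 N ÷ (4.44822 N/lbf) = 33.3713 lbf

33.4 lbf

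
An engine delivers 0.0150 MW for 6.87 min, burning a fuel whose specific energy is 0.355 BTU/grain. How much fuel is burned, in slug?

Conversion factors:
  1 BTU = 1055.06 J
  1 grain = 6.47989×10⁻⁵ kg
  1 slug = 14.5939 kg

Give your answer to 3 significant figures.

0.0150 MW → 15000 W
6.87 min → 412.2 s
E = P × t = 15000 × 412.2 = 6.183×10⁶ J
0.355 BTU/grain → 5.78013×10⁶ J/kg
m = E / e_s = 6.183×10⁶ / 5.78013×10⁶ = 1.0697 kg
In slug: 1.0697 / 14.5939 = 0.0732977 slug

0.0733 slug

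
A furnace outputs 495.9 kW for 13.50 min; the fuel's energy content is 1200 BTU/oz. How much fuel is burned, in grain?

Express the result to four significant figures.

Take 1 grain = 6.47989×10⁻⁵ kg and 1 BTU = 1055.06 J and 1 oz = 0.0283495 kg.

495.9 kW → 495900 W
13.50 min → 810 s
E = P × t = 495900 × 810 = 4.01679×10⁸ J
1200 BTU/oz → 4.46594×10⁷ J/kg
m = E / e_s = 4.01679×10⁸ / 4.46594×10⁷ = 8.99428 kg
In grain: 8.99428 / 6.47989×10⁻⁵ = 138803 grain

1.388×10⁵ grain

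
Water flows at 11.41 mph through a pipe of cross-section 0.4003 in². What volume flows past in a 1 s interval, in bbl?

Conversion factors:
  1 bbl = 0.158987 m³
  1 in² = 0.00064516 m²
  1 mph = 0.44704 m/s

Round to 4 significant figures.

11.41 mph × 0.44704 → 5.10073 m/s
0.4003 in² × 0.00064516 → 2.58258×10⁻⁴ m²
V = v × A × t = 5.10073 m/s × 2.58258×10⁻⁴ m² × 1 s = 0.0013173 m³
0.0013173 m³ ÷ (0.158987 m³/bbl) = 0.00828558 bbl

0.008286 bbl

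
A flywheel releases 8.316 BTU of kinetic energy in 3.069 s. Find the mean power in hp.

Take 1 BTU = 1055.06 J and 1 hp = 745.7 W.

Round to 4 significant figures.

8.316 BTU × 1055.06 → 8773.88 J
P = E / t = 8773.88 J / 3.069 s = 2858.87 W
2858.87 W ÷ (745.7 W/hp) = 3.83381 hp

3.834 hp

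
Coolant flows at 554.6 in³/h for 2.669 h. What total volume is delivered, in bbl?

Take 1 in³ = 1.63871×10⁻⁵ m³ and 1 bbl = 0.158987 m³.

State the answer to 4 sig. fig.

554.6 in³/h → 2.52452×10⁻⁶ m³/s
2.669 h → 9608.4 s
V = Q × t = 2.52452×10⁻⁶ × 9608.4 = 0.0242566 m³
In bbl: 0.0242566 / 0.158987 = 0.15257 bbl

0.1526 bbl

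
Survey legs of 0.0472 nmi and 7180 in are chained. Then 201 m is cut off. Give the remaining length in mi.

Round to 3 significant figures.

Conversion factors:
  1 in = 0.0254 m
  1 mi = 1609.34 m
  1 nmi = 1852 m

0.0427 mi

0.0472 nmi × 1852 = 87.4144 m
7180 in × 0.0254 = 182.372 m
201 m (already m)
Sum: 87.4144 + 182.372 − 201 = 68.7864 m
In mi: 68.7864 / 1609.34 = 0.042742 mi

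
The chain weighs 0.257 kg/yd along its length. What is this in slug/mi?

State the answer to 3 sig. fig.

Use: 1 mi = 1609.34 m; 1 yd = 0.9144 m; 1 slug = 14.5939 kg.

0.257 kg/yd ÷ 0.9144 m/yd = 0.281059 kg/m
0.281059 kg/m ÷ 14.5939 kg/slug × 1609.34 m/mi = 30.9937 slug/mi

31.0 slug/mi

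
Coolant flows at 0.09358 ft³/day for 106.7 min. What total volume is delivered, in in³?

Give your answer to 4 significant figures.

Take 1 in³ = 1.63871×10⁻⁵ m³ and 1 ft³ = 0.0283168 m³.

0.09358 ft³/day → 3.067×10⁻⁸ m³/s
106.7 min → 6402 s
V = Q × t = 3.067×10⁻⁸ × 6402 = 1.96349×10⁻⁴ m³
In in³: 1.96349×10⁻⁴ / 1.63871×10⁻⁵ = 11.9819 in³

11.98 in³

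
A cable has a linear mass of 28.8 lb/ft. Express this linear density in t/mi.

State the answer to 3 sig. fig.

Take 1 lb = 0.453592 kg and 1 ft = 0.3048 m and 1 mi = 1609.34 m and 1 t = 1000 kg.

28.8 lb/ft × 0.453592 kg/lb ÷ 0.3048 m/ft = 42.8591 kg/m
42.8591 kg/m ÷ 1000 kg/t × 1609.34 m/mi = 68.9749 t/mi

69.0 t/mi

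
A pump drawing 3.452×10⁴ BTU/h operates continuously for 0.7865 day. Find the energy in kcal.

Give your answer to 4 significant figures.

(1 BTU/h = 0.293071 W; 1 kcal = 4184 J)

3.452×10⁴ BTU/h × 0.293071 = 10116.8 W
0.7865 day × 86400 = 67953.6 s
E = P × t = 10116.8 W × 67953.6 s = 6.87473×10⁸ J
6.87473×10⁸ J ÷ (4184 J/kcal) = 164310 kcal

1.643×10⁵ kcal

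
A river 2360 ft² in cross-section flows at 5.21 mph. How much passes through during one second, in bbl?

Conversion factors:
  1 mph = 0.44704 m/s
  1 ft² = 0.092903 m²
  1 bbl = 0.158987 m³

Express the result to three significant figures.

3210 bbl

5.21 mph × 0.44704 → 2.32908 m/s
2360 ft² × 0.092903 → 219.251 m²
V = v × A × t = 2.32908 m/s × 219.251 m² × 1 s = 510.653 m³
510.653 m³ ÷ (0.158987 m³/bbl) = 3211.92 bbl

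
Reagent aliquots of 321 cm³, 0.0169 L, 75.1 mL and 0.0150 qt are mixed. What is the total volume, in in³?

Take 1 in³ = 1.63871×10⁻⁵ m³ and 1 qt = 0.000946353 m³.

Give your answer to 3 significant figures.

26.1 in³

321 cm³ × 10⁻⁶ = 3.21×10⁻⁴ m³
0.0169 L × 0.001 = 1.69×10⁻⁵ m³
75.1 mL × 10⁻⁶ = 7.51×10⁻⁵ m³
0.0150 qt × 0.000946353 = 1.41953×10⁻⁵ m³
Sum: 3.21×10⁻⁴ + 1.69×10⁻⁵ + 7.51×10⁻⁵ + 1.41953×10⁻⁵ = 4.27195×10⁻⁴ m³
In in³: 4.27195×10⁻⁴ / 1.63871×10⁻⁵ = 26.069 in³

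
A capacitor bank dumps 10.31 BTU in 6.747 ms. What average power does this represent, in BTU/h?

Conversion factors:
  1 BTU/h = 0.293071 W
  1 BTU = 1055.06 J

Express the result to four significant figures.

5.501×10⁶ BTU/h

10.31 BTU × 1055.06 = 10877.7 J
6.747 ms × 0.001 = 0.006747 s
P = E / t = 10877.7 J / 0.006747 s = 1.61223×10⁶ W
1.61223×10⁶ W ÷ (0.293071 W/BTU/h) = 5.50116×10⁶ BTU/h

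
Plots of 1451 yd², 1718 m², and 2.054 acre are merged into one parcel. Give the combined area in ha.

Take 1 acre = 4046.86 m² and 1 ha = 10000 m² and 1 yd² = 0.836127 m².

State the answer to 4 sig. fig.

1451 yd² × 0.836127 = 1213.22 m²
1718 m² (already m²)
2.054 acre × 4046.86 = 8312.25 m²
Combined: 1213.22 + 1718 + 8312.25 = 11243.5 m²
In ha: 11243.5 / 10000 = 1.12435 ha

1.124 ha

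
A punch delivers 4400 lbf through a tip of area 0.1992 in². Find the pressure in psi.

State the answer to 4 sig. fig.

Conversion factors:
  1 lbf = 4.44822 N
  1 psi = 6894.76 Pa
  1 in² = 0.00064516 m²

4400 lbf × 4.44822 = 19572.2 N
0.1992 in² × 0.00064516 = 1.28516×10⁻⁴ m²
P = F / A = 19572.2 N / 1.28516×10⁻⁴ m² = 1.52294×10⁸ Pa
1.52294×10⁸ Pa ÷ (6894.76 Pa/psi) = 22088.4 psi

2.209×10⁴ psi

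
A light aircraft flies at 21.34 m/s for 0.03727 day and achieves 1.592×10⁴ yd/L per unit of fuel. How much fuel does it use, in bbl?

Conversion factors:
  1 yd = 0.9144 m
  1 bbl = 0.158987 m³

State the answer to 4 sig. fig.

0.03727 day → 3220.13 s
d = v × t = 21.34 × 3220.13 = 68717.6 m
1.592×10⁴ yd/L → 1.45572×10⁷ m/m³
V = d / (distance per unit fuel) = 68717.6 / 1.45572×10⁷ = 0.00472052 m³
In bbl: 0.00472052 / 0.158987 = 0.0296912 bbl

0.02969 bbl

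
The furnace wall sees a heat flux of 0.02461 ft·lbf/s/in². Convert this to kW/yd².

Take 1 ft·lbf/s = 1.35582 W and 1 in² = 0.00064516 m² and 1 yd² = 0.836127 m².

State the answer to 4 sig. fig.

0.04324 kW/yd²

0.02461 ft·lbf/s/in² × 1.35582 W/ft·lbf/s ÷ 0.00064516 m²/in² = 51.7185 W/m²
51.7185 W/m² ÷ 1000 W/kW × 0.836127 m²/yd² = 0.0432432 kW/yd²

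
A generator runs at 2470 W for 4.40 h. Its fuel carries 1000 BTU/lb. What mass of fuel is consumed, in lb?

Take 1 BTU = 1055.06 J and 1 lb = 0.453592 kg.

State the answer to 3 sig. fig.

4.40 h → 15840 s
E = P × t = 2470 × 15840 = 3.91248×10⁷ J
1000 BTU/lb → 2.32601×10⁶ J/kg
m = E / e_s = 3.91248×10⁷ / 2.32601×10⁶ = 16.8206 kg
In lb: 16.8206 / 0.453592 = 37.0831 lb

37.1 lb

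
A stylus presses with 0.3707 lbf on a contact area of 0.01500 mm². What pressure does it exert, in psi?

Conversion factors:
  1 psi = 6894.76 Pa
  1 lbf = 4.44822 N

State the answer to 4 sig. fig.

0.3707 lbf × 4.44822 = 1.64896 N
0.01500 mm² × 10⁻⁶ = 1.5×10⁻⁸ m²
P = F / A = 1.64896 N / 1.5×10⁻⁸ m² = 1.09931×10⁸ Pa
1.09931×10⁸ Pa ÷ (6894.76 Pa/psi) = 15944.1 psi

1.594×10⁴ psi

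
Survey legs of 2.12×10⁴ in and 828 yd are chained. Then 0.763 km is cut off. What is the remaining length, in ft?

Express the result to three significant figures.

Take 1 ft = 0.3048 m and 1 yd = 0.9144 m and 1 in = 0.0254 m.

2.12×10⁴ in × 0.0254 = 538.48 m
828 yd × 0.9144 = 757.123 m
0.763 km × 1000 = 763 m
Net: 538.48 + 757.123 − 763 = 532.603 m
In ft: 532.603 / 0.3048 = 1747.39 ft

1750 ft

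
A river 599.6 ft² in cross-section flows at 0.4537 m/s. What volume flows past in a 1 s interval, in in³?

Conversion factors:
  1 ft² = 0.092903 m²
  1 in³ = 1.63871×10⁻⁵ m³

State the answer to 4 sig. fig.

599.6 ft² × 0.092903 → 55.7046 m²
V = v × A × t = 0.4537 m/s × 55.7046 m² × 1 s = 25.2732 m³
25.2732 m³ ÷ (1.63871×10⁻⁵ m³/in³) = 1.54226×10⁶ in³

1.542×10⁶ in³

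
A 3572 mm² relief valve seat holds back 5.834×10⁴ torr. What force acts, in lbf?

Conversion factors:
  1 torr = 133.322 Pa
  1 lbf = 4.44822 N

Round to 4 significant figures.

5.834×10⁴ torr × 133.322 → 7.77801×10⁶ Pa
3572 mm² × 10⁻⁶ → 0.003572 m²
F = P × A = 7.77801×10⁶ Pa × 0.003572 m² = 27783.1 N
27783.1 N ÷ (4.44822 N/lbf) = 6245.89 lbf

6246 lbf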